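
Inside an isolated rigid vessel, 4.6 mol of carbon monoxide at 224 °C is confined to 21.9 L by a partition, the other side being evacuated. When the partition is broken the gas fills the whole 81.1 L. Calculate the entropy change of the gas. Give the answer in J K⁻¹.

No heat is exchanged and no work is done, so the ideal-gas temperature stays constant.
Entropy is a state function; using a reversible isothermal path, ΔS_gas = nR ln(V₂/V₁) = 4.6 × 8.314 × ln(81.1/21.9) = 50.1 J/K.

ΔS_gas = 50.1 J/K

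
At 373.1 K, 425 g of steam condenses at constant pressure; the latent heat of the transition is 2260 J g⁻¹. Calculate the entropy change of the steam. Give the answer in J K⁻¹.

ΔS = -2570 J/K

Heat released by the substance: Q = −mL = −425 × 2260 = −960500 J.
At constant T, ΔS = Q_rev/T = −960500 / 373.1 = -2570 J/K.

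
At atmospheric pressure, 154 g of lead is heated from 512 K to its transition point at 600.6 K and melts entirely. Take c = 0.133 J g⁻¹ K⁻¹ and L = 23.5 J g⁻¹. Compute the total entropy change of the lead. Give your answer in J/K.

Warming step: ΔS₁ = m c ln(T_tr/T_i) = 154 × 0.133 × ln(600.6/512) = 3.269 J/K.
Phase change: ΔS₂ = +mL/T_tr = 154 × 23.5 / 600.6 = 6.026 J/K.
ΔS_total = (3.269) + (6.026) = 9.29 J/K.

ΔS = 9.29 J/K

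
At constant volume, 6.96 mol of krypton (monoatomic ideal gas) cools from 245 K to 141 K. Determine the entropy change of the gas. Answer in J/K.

At constant volume, ΔS = nC_V ln(T₂/T₁) with C_V = 3R/2 = 12.47 J mol⁻¹ K⁻¹.
ΔS = 6.96 × 12.47 × ln(141/245) = -48 J/K.

ΔS = -48 J/K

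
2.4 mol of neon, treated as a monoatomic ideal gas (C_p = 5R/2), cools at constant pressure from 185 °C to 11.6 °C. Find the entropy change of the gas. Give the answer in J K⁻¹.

In kelvin: T₁ = 458.15 K, T₂ = 284.75 K. At constant pressure, ΔS = nC_p ln(T₂/T₁) with C_p = 5R/2 = 20.79 J mol⁻¹ K⁻¹.
ΔS = 2.4 × 20.79 × ln(284.75/458.15) = -23.7 J/K.

ΔS = -23.7 J/K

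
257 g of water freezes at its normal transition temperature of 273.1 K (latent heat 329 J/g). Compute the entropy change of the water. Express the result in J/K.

ΔS = -310 J/K

Heat released by the substance: Q = −mL = −257 × 329 = −84553 J.
At constant T, ΔS = Q_rev/T = −84553 / 273.1 = -310 J/K.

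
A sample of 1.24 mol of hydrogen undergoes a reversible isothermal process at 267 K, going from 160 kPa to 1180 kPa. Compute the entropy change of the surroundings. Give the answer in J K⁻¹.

For an isothermal ideal gas ΔS_gas = nR ln(P₁/P₂) = 1.24 × 8.314 × ln(160/1180) = -20.6 J/K.
The process is reversible, so ΔS_surr = −ΔS_gas = 20.6 J/K and ΔS_universe = 0.

ΔS_surr = 20.6 J/K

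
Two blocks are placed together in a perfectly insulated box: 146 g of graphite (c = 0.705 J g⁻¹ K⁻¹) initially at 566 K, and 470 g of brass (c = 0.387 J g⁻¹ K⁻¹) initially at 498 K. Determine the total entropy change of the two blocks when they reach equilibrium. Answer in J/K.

Energy balance: T_f = (m₁c₁T₁ + m₂c₂T₂)/(m₁c₁ + m₂c₂) = 522.57 K.
ΔS₁ = m₁c₁ ln(T_f/T₁) = 102.93 × ln(522.57/566) = -8.2166 J/K.
ΔS₂ = m₂c₂ ln(T_f/T₂) = 181.89 × ln(522.57/498) = 8.7611 J/K.
ΔS_total = -8.2166 + 8.7611 = 0.545 J/K.

ΔS_total = 0.545 J/K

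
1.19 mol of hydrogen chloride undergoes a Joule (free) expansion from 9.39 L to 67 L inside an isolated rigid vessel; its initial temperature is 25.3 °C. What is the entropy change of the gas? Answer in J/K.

For an ideal gas in free expansion Q = 0 and W = 0, so T is unchanged.
Entropy is a state function; using a reversible isothermal path, ΔS_gas = nR ln(V₂/V₁) = 1.19 × 8.314 × ln(67/9.39) = 19.4 J/K.

ΔS_gas = 19.4 J/K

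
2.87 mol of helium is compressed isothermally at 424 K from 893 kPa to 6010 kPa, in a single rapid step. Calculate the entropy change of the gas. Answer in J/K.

ΔS_gas = -45.5 J/K

Entropy is a state function, so ΔS_gas depends only on the end states.
For an isothermal ideal gas ΔS_gas = nR ln(P₁/P₂) = 2.87 × 8.314 × ln(893/6010) = -45.5 J/K.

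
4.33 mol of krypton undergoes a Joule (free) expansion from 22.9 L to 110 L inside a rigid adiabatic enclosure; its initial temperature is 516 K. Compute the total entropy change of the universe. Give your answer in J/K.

ΔS_universe = 56.5 J/K

No heat is exchanged and no work is done, so the ideal-gas temperature stays constant.
Entropy is a state function; using a reversible isothermal path, ΔS_gas = nR ln(V₂/V₁) = 4.33 × 8.314 × ln(110/22.9) = 56.5 J/K.
The insulated surroundings exchange no heat, so ΔS_surr = 0 and ΔS_universe = ΔS_gas.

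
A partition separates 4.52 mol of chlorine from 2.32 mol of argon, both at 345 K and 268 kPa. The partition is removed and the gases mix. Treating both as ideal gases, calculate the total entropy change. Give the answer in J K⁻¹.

Mole fractions: x_A = 4.52/6.84 = 0.661, x_B = 0.339.
ΔS_mix = −R(n_A ln x_A + n_B ln x_B) = −8.314 × (4.52 ln 0.661 + 2.32 ln 0.339) = 36.4 J/K.

ΔS_mix = 36.4 J/K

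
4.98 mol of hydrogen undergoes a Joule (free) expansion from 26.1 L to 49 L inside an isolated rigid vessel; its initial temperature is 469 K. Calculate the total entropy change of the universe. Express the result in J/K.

No heat is exchanged and no work is done, so the ideal-gas temperature stays constant.
Entropy is a state function; using a reversible isothermal path, ΔS_gas = nR ln(V₂/V₁) = 4.98 × 8.314 × ln(49/26.1) = 26.1 J/K.
The insulated surroundings exchange no heat, so ΔS_surr = 0 and ΔS_universe = ΔS_gas.

ΔS_universe = 26.1 J/K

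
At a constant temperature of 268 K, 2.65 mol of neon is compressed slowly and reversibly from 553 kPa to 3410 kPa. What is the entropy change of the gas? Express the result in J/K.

ΔS_gas = -40.1 J/K

For an isothermal ideal gas ΔS_gas = nR ln(P₁/P₂) = 2.65 × 8.314 × ln(553/3410) = -40.1 J/K.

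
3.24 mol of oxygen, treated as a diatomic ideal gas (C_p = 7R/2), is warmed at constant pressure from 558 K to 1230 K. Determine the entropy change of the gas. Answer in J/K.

At constant pressure, ΔS = nC_p ln(T₂/T₁) with C_p = 7R/2 = 29.1 J mol⁻¹ K⁻¹.
ΔS = 3.24 × 29.1 × ln(1230/558) = 74.5 J/K.

ΔS = 74.5 J/K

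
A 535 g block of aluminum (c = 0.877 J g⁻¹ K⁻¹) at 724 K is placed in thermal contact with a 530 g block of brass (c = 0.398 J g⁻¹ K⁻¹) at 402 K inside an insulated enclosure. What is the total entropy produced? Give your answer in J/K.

Energy balance: T_f = (m₁c₁T₁ + m₂c₂T₂)/(m₁c₁ + m₂c₂) = 624.13 K.
ΔS₁ = m₁c₁ ln(T_f/T₁) = 469.195 × ln(624.13/724) = -69.64 J/K.
ΔS₂ = m₂c₂ ln(T_f/T₂) = 210.94 × ln(624.13/402) = 92.8 J/K.
ΔS_total = -69.64 + 92.8 = 23.2 J/K.

ΔS_total = 23.2 J/K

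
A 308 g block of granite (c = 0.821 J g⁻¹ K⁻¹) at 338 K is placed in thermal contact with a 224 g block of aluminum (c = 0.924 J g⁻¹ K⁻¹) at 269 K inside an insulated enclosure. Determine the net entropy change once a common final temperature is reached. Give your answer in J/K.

ΔS_total = 2.94 J/K

Energy balance: T_f = (m₁c₁T₁ + m₂c₂T₂)/(m₁c₁ + m₂c₂) = 306.94 K.
ΔS₁ = m₁c₁ ln(T_f/T₁) = 252.868 × ln(306.94/338) = -24.37 J/K.
ΔS₂ = m₂c₂ ln(T_f/T₂) = 206.976 × ln(306.94/269) = 27.31 J/K.
ΔS_total = -24.37 + 27.31 = 2.94 J/K.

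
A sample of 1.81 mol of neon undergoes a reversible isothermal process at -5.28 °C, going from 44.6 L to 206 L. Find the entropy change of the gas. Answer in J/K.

ΔS_gas = 23 J/K

For an isothermal ideal gas ΔS_gas = nR ln(V₂/V₁) = 1.81 × 8.314 × ln(206/44.6) = 23 J/K.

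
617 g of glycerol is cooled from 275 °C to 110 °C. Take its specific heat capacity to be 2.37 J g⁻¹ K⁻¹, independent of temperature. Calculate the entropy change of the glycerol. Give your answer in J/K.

ΔS = -524 J/K

In kelvin: T₁ = 548.15 K, T₂ = 383.15 K. ΔS = ∫dQ_rev/T = m c ln(T₂/T₁) = 617 × 2.37 × ln(383.15/548.15) = -524 J/K.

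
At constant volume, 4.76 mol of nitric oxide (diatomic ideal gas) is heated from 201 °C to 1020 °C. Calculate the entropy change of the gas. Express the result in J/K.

ΔS = 99.3 J/K

In kelvin: T₁ = 474.15 K, T₂ = 1293.15 K. At constant volume, ΔS = nC_V ln(T₂/T₁) with C_V = 5R/2 = 20.79 J mol⁻¹ K⁻¹.
ΔS = 4.76 × 20.79 × ln(1293.15/474.15) = 99.3 J/K.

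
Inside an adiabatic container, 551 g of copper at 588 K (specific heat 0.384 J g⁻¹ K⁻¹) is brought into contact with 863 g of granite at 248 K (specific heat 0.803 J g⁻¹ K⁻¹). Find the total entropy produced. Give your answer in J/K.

Energy balance: T_f = (m₁c₁T₁ + m₂c₂T₂)/(m₁c₁ + m₂c₂) = 327.53 K.
ΔS₁ = m₁c₁ ln(T_f/T₁) = 211.584 × ln(327.53/588) = -123.81 J/K.
ΔS₂ = m₂c₂ ln(T_f/T₂) = 692.989 × ln(327.53/248) = 192.75 J/K.
ΔS_total = -123.81 + 192.75 = 68.9 J/K.

ΔS_total = 68.9 J/K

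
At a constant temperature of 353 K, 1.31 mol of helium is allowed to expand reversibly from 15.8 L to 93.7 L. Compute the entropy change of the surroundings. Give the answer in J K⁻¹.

For an isothermal ideal gas ΔS_gas = nR ln(V₂/V₁) = 1.31 × 8.314 × ln(93.7/15.8) = 19.4 J/K.
The process is reversible, so ΔS_surr = −ΔS_gas = -19.4 J/K and ΔS_universe = 0.

ΔS_surr = -19.4 J/K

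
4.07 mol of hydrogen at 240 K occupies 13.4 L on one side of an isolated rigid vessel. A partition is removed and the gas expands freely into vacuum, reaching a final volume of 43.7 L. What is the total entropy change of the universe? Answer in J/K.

ΔS_universe = 40 J/K

For an ideal gas in free expansion Q = 0 and W = 0, so T is unchanged.
Entropy is a state function; using a reversible isothermal path, ΔS_gas = nR ln(V₂/V₁) = 4.07 × 8.314 × ln(43.7/13.4) = 40 J/K.
The insulated surroundings exchange no heat, so ΔS_surr = 0 and ΔS_universe = ΔS_gas.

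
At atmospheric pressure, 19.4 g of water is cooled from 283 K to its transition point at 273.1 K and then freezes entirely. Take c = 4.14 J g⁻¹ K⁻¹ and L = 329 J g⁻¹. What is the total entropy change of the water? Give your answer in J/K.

ΔS = -26.2 J/K

Cooling step: ΔS₁ = m c ln(T_tr/T_i) = 19.4 × 4.14 × ln(273.1/283) = -2.86 J/K.
Phase change: ΔS₂ = −mL/T_tr = −19.4 × 329 / 273.1 = -23.37 J/K.
ΔS_total = (-2.86) + (-23.37) = -26.2 J/K.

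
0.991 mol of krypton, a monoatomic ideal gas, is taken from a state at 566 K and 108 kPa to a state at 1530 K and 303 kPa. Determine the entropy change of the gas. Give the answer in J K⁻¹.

ΔS = 12 J/K

ΔS = nC_p ln(T₂/T₁) − nR ln(P₂/P₁), with C_p = 5R/2 = 20.79 J mol⁻¹ K⁻¹ for a monoatomic ideal gas.
ΔS = 0.991 × [20.79 × ln(1530/566) − 8.314 × ln(303/108)] = 12 J/K.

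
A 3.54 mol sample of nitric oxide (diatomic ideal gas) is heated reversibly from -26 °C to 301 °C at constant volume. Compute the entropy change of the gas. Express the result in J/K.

ΔS = 62 J/K

In kelvin: T₁ = 247.15 K, T₂ = 574.15 K. At constant volume, ΔS = nC_V ln(T₂/T₁) with C_V = 5R/2 = 20.79 J mol⁻¹ K⁻¹.
ΔS = 3.54 × 20.79 × ln(574.15/247.15) = 62 J/K.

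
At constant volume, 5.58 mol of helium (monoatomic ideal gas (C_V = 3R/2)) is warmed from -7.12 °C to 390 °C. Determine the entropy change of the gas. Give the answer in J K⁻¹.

In kelvin: T₁ = 266.03 K, T₂ = 663.15 K. At constant volume, ΔS = nC_V ln(T₂/T₁) with C_V = 3R/2 = 12.47 J mol⁻¹ K⁻¹.
ΔS = 5.58 × 12.47 × ln(663.15/266.03) = 63.6 J/K.

ΔS = 63.6 J/K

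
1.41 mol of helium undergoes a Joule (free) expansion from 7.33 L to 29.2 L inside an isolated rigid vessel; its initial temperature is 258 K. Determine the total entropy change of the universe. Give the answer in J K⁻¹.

ΔS_universe = 16.2 J/K

No heat is exchanged and no work is done, so the ideal-gas temperature stays constant.
Entropy is a state function; using a reversible isothermal path, ΔS_gas = nR ln(V₂/V₁) = 1.41 × 8.314 × ln(29.2/7.33) = 16.2 J/K.
The insulated surroundings exchange no heat, so ΔS_surr = 0 and ΔS_universe = ΔS_gas.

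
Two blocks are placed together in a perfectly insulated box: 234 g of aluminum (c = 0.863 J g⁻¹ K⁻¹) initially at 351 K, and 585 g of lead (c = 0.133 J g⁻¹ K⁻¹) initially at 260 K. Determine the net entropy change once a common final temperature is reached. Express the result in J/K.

Energy balance: T_f = (m₁c₁T₁ + m₂c₂T₂)/(m₁c₁ + m₂c₂) = 325.69 K.
ΔS₁ = m₁c₁ ln(T_f/T₁) = 201.942 × ln(325.69/351) = -15.113 J/K.
ΔS₂ = m₂c₂ ln(T_f/T₂) = 77.805 × ln(325.69/260) = 17.527 J/K.
ΔS_total = -15.113 + 17.527 = 2.41 J/K.

ΔS_total = 2.41 J/K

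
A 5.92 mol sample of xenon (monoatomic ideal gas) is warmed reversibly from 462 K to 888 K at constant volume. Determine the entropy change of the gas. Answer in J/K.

ΔS = 48.2 J/K

At constant volume, ΔS = nC_V ln(T₂/T₁) with C_V = 3R/2 = 12.47 J mol⁻¹ K⁻¹.
ΔS = 5.92 × 12.47 × ln(888/462) = 48.2 J/K.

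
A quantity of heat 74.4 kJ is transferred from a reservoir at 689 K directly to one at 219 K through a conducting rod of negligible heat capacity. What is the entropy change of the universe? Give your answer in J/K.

ΔS_hot = −Q/T_H = −74400/689 = -108 J/K and ΔS_cold = +Q/T_C = 74400/219 = 339.7 J/K.
ΔS_total = -108 + 339.7 = 232 J/K, positive as the second law requires.

ΔS_total = 232 J/K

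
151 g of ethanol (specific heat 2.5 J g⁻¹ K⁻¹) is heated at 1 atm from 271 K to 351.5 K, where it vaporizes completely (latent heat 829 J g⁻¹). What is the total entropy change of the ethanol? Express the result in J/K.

Warming step: ΔS₁ = m c ln(T_tr/T_i) = 151 × 2.5 × ln(351.5/271) = 98.18 J/K.
Phase change: ΔS₂ = +mL/T_tr = 151 × 829 / 351.5 = 356.1 J/K.
ΔS_total = (98.18) + (356.1) = 454 J/K.

ΔS = 454 J/K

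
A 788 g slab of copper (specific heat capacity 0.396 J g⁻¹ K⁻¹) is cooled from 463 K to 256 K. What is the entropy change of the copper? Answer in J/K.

ΔS = -185 J/K

ΔS = ∫dQ_rev/T = m c ln(T₂/T₁) = 788 × 0.396 × ln(256/463) = -185 J/K.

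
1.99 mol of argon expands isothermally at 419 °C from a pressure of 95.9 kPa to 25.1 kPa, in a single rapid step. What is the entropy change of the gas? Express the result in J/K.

Entropy is a state function, so ΔS_gas depends only on the end states.
For an isothermal ideal gas ΔS_gas = nR ln(P₁/P₂) = 1.99 × 8.314 × ln(95.9/25.1) = 22.2 J/K.

ΔS_gas = 22.2 J/K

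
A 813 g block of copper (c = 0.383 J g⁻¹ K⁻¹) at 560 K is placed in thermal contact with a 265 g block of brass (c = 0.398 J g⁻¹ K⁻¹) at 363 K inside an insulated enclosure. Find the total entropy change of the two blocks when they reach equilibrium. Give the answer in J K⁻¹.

Energy balance: T_f = (m₁c₁T₁ + m₂c₂T₂)/(m₁c₁ + m₂c₂) = 510.16 K.
ΔS₁ = m₁c₁ ln(T_f/T₁) = 311.379 × ln(510.16/560) = -29.027 J/K.
ΔS₂ = m₂c₂ ln(T_f/T₂) = 105.47 × ln(510.16/363) = 35.893 J/K.
ΔS_total = -29.027 + 35.893 = 6.87 J/K.

ΔS_total = 6.87 J/K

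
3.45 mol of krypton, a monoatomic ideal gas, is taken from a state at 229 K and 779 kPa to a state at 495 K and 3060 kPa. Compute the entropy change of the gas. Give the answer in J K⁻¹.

ΔS = nC_p ln(T₂/T₁) − nR ln(P₂/P₁), with C_p = 5R/2 = 20.79 J mol⁻¹ K⁻¹ for a monoatomic ideal gas.
ΔS = 3.45 × [20.79 × ln(495/229) − 8.314 × ln(3060/779)] = 16 J/K.

ΔS = 16 J/K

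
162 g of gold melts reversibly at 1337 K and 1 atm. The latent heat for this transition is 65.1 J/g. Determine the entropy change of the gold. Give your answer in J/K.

ΔS = 7.89 J/K

Heat absorbed by the substance: Q = mL = 162 × 65.1 = 10546.2 J.
At constant T, ΔS = Q_rev/T = 10546.2 / 1337 = 7.89 J/K.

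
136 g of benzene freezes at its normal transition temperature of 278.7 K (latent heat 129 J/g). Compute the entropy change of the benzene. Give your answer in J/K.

Heat released by the substance: Q = −mL = −136 × 129 = −17544 J.
At constant T, ΔS = Q_rev/T = −17544 / 278.7 = -62.9 J/K.

ΔS = -62.9 J/K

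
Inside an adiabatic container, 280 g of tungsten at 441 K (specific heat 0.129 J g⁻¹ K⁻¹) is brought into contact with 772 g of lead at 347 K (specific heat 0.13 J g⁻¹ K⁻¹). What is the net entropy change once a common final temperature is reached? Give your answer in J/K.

ΔS_total = 0.791 J/K

Energy balance: T_f = (m₁c₁T₁ + m₂c₂T₂)/(m₁c₁ + m₂c₂) = 371.88 K.
ΔS₁ = m₁c₁ ln(T_f/T₁) = 36.12 × ln(371.88/441) = -6.158 J/K.
ΔS₂ = m₂c₂ ln(T_f/T₂) = 100.36 × ln(371.88/347) = 6.949 J/K.
ΔS_total = -6.158 + 6.949 = 0.791 J/K.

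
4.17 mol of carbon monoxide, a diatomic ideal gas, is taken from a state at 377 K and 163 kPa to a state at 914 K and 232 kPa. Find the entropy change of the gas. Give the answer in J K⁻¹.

ΔS = 95.2 J/K

ΔS = nC_p ln(T₂/T₁) − nR ln(P₂/P₁), with C_p = 7R/2 = 29.1 J mol⁻¹ K⁻¹ for a diatomic ideal gas.
ΔS = 4.17 × [29.1 × ln(914/377) − 8.314 × ln(232/163)] = 95.2 J/K.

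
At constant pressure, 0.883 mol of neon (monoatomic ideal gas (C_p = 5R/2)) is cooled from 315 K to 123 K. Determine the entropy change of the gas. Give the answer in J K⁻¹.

At constant pressure, ΔS = nC_p ln(T₂/T₁) with C_p = 5R/2 = 20.79 J mol⁻¹ K⁻¹.
ΔS = 0.883 × 20.79 × ln(123/315) = -17.3 J/K.

ΔS = -17.3 J/K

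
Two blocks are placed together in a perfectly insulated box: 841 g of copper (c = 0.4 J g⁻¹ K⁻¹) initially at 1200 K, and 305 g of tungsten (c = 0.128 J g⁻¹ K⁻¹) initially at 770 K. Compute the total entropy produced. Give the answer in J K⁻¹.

ΔS_total = 3.06 J/K

Energy balance: T_f = (m₁c₁T₁ + m₂c₂T₂)/(m₁c₁ + m₂c₂) = 1155.3 K.
ΔS₁ = m₁c₁ ln(T_f/T₁) = 336.4 × ln(1155.3/1200) = -12.7742 J/K.
ΔS₂ = m₂c₂ ln(T_f/T₂) = 39.04 × ln(1155.3/770) = 15.839 J/K.
ΔS_total = -12.7742 + 15.839 = 3.06 J/K.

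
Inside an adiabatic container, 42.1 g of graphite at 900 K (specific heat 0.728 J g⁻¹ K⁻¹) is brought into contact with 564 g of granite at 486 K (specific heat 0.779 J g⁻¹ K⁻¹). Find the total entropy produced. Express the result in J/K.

ΔS_total = 6.52 J/K

Energy balance: T_f = (m₁c₁T₁ + m₂c₂T₂)/(m₁c₁ + m₂c₂) = 513 K.
ΔS₁ = m₁c₁ ln(T_f/T₁) = 30.6488 × ln(513/900) = -17.23 J/K.
ΔS₂ = m₂c₂ ln(T_f/T₂) = 439.356 × ln(513/486) = 23.75 J/K.
ΔS_total = -17.23 + 23.75 = 6.52 J/K.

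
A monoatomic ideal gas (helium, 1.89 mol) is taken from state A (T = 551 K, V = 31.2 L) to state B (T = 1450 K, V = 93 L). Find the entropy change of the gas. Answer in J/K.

Entropy is a state function: ΔS = nC_V ln(T₂/T₁) + nR ln(V₂/V₁), with C_V = 3R/2 = 12.47 J mol⁻¹ K⁻¹ for a monoatomic ideal gas.
ΔS = 1.89 × [12.47 × ln(1450/551) + 8.314 × ln(93/31.2)] = 40 J/K.

ΔS = 40 J/K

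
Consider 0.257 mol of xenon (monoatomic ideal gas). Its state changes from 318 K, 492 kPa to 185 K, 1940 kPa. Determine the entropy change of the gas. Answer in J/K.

ΔS = nC_p ln(T₂/T₁) − nR ln(P₂/P₁), with C_p = 5R/2 = 20.79 J mol⁻¹ K⁻¹ for a monoatomic ideal gas.
ΔS = 0.257 × [20.79 × ln(185/318) − 8.314 × ln(1940/492)] = -5.83 J/K.

ΔS = -5.83 J/K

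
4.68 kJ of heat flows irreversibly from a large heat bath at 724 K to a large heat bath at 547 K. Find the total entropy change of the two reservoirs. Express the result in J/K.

ΔS_total = 2.09 J/K

ΔS_hot = −Q/T_H = −4680/724 = -6.464 J/K and ΔS_cold = +Q/T_C = 4680/547 = 8.556 J/K.
ΔS_total = -6.464 + 8.556 = 2.09 J/K, positive as the second law requires.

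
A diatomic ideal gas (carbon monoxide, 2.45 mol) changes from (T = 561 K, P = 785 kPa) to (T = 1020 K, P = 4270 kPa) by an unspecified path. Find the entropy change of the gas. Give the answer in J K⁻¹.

ΔS = 8.12 J/K

ΔS = nC_p ln(T₂/T₁) − nR ln(P₂/P₁), with C_p = 7R/2 = 29.1 J mol⁻¹ K⁻¹ for a diatomic ideal gas.
ΔS = 2.45 × [29.1 × ln(1020/561) − 8.314 × ln(4270/785)] = 8.12 J/K.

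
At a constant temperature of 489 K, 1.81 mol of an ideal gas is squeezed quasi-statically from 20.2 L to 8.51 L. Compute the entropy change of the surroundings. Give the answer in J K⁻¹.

ΔS_surr = 13 J/K

For an isothermal ideal gas ΔS_gas = nR ln(V₂/V₁) = 1.81 × 8.314 × ln(8.51/20.2) = -13 J/K.
The process is reversible, so ΔS_surr = −ΔS_gas = 13 J/K and ΔS_universe = 0.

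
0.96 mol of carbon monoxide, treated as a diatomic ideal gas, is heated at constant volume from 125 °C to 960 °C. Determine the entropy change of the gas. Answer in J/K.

In kelvin: T₁ = 398.15 K, T₂ = 1233.15 K. At constant volume, ΔS = nC_V ln(T₂/T₁) with C_V = 5R/2 = 20.79 J mol⁻¹ K⁻¹.
ΔS = 0.96 × 20.79 × ln(1233.15/398.15) = 22.6 J/K.

ΔS = 22.6 J/K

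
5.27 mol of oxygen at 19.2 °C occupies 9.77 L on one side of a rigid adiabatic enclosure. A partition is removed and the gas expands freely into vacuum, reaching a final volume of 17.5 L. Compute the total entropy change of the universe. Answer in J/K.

ΔS_universe = 25.5 J/K

No heat is exchanged and no work is done, so the ideal-gas temperature stays constant.
Entropy is a state function; using a reversible isothermal path, ΔS_gas = nR ln(V₂/V₁) = 5.27 × 8.314 × ln(17.5/9.77) = 25.5 J/K.
The insulated surroundings exchange no heat, so ΔS_surr = 0 and ΔS_universe = ΔS_gas.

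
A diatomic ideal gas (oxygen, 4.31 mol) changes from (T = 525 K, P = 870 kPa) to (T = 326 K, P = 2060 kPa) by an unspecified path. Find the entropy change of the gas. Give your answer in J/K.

ΔS = nC_p ln(T₂/T₁) − nR ln(P₂/P₁), with C_p = 7R/2 = 29.1 J mol⁻¹ K⁻¹ for a diatomic ideal gas.
ΔS = 4.31 × [29.1 × ln(326/525) − 8.314 × ln(2060/870)] = -90.6 J/K.

ΔS = -90.6 J/K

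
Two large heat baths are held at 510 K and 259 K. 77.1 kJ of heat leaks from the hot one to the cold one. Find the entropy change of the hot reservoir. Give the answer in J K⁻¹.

ΔS_hot = -151 J/K

The hot reservoir loses heat Q, so ΔS_hot = −Q/T_H = −77100/510 = -151 J/K.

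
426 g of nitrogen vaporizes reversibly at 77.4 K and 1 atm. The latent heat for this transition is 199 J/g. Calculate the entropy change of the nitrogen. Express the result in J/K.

ΔS = 1100 J/K

Heat absorbed by the substance: Q = mL = 426 × 199 = 84774 J.
At constant T, ΔS = Q_rev/T = 84774 / 77.4 = 1100 J/K.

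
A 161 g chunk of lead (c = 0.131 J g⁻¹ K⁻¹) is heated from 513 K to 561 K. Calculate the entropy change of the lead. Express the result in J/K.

ΔS = 1.89 J/K

ΔS = ∫dQ_rev/T = m c ln(T₂/T₁) = 161 × 0.131 × ln(561/513) = 1.89 J/K.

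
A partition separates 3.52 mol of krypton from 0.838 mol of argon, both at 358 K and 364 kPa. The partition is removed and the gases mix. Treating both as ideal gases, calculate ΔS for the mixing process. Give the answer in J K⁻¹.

ΔS_mix = 17.7 J/K

Mole fractions: x_A = 3.52/4.36 = 0.808, x_B = 0.192.
ΔS_mix = −R(n_A ln x_A + n_B ln x_B) = −8.314 × (3.52 ln 0.808 + 0.838 ln 0.192) = 17.7 J/K.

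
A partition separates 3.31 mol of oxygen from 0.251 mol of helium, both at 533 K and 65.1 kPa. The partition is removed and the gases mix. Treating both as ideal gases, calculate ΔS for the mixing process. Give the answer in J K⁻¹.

ΔS_mix = 7.55 J/K

Mole fractions: x_A = 3.31/3.56 = 0.93, x_B = 0.0705.
ΔS_mix = −R(n_A ln x_A + n_B ln x_B) = −8.314 × (3.31 ln 0.93 + 0.251 ln 0.0705) = 7.55 J/K.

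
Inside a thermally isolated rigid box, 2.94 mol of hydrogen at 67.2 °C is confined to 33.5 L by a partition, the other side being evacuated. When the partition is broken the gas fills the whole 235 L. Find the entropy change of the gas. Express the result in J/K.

For an ideal gas in free expansion Q = 0 and W = 0, so T is unchanged.
Entropy is a state function; using a reversible isothermal path, ΔS_gas = nR ln(V₂/V₁) = 2.94 × 8.314 × ln(235/33.5) = 47.6 J/K.

ΔS_gas = 47.6 J/K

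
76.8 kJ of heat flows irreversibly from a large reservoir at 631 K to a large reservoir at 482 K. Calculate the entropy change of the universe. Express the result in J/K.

ΔS_total = 37.6 J/K

ΔS_hot = −Q/T_H = −76800/631 = -121.7 J/K and ΔS_cold = +Q/T_C = 76800/482 = 159.3 J/K.
ΔS_total = -121.7 + 159.3 = 37.6 J/K, positive as the second law requires.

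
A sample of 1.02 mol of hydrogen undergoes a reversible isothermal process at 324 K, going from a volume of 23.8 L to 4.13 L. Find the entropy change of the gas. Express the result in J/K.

ΔS_gas = -14.9 J/K

For an isothermal ideal gas ΔS_gas = nR ln(V₂/V₁) = 1.02 × 8.314 × ln(4.13/23.8) = -14.9 J/K.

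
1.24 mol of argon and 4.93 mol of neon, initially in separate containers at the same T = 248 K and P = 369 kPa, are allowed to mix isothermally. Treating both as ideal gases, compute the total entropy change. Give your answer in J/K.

ΔS_mix = 25.7 J/K

Mole fractions: x_A = 1.24/6.17 = 0.201, x_B = 0.799.
ΔS_mix = −R(n_A ln x_A + n_B ln x_B) = −8.314 × (1.24 ln 0.201 + 4.93 ln 0.799) = 25.7 J/K.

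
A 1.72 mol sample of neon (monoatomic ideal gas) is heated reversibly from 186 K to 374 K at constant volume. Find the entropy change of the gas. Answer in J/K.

At constant volume, ΔS = nC_V ln(T₂/T₁) with C_V = 3R/2 = 12.47 J mol⁻¹ K⁻¹.
ΔS = 1.72 × 12.47 × ln(374/186) = 15 J/K.

ΔS = 15 J/K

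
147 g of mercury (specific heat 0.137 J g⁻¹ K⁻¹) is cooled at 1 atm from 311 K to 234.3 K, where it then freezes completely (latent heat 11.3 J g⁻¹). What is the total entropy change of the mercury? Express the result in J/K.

Cooling step: ΔS₁ = m c ln(T_tr/T_i) = 147 × 0.137 × ln(234.3/311) = -5.703 J/K.
Phase change: ΔS₂ = −mL/T_tr = −147 × 11.3 / 234.3 = -7.09 J/K.
ΔS_total = (-5.703) + (-7.09) = -12.8 J/K.

ΔS = -12.8 J/K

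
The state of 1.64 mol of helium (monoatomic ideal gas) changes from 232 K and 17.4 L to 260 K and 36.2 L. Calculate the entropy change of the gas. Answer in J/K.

Entropy is a state function: ΔS = nC_V ln(T₂/T₁) + nR ln(V₂/V₁), with C_V = 3R/2 = 12.47 J mol⁻¹ K⁻¹ for a monoatomic ideal gas.
ΔS = 1.64 × [12.47 × ln(260/232) + 8.314 × ln(36.2/17.4)] = 12.3 J/K.

ΔS = 12.3 J/K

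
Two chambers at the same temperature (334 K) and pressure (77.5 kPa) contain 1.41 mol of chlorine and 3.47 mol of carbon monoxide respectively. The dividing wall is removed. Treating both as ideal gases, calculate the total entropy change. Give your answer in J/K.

Mole fractions: x_A = 1.41/4.88 = 0.289, x_B = 0.711.
ΔS_mix = −R(n_A ln x_A + n_B ln x_B) = −8.314 × (1.41 ln 0.289 + 3.47 ln 0.711) = 24.4 J/K.

ΔS_mix = 24.4 J/K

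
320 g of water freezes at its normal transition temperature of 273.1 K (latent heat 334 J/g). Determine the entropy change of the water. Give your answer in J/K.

ΔS = -391 J/K

Heat released by the substance: Q = −mL = −320 × 334 = −106880 J.
At constant T, ΔS = Q_rev/T = −106880 / 273.1 = -391 J/K.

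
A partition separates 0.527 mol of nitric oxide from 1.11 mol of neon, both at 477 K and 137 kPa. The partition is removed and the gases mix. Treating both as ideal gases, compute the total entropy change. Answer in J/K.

ΔS_mix = 8.55 J/K

Mole fractions: x_A = 0.527/1.64 = 0.322, x_B = 0.678.
ΔS_mix = −R(n_A ln x_A + n_B ln x_B) = −8.314 × (0.527 ln 0.322 + 1.11 ln 0.678) = 8.55 J/K.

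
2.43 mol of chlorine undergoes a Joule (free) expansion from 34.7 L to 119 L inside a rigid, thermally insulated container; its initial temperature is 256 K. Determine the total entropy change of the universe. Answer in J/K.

ΔS_universe = 24.9 J/K

For an ideal gas in free expansion Q = 0 and W = 0, so T is unchanged.
Entropy is a state function; using a reversible isothermal path, ΔS_gas = nR ln(V₂/V₁) = 2.43 × 8.314 × ln(119/34.7) = 24.9 J/K.
The insulated surroundings exchange no heat, so ΔS_surr = 0 and ΔS_universe = ΔS_gas.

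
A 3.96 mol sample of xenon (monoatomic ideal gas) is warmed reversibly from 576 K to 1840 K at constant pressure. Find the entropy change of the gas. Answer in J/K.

At constant pressure, ΔS = nC_p ln(T₂/T₁) with C_p = 5R/2 = 20.79 J mol⁻¹ K⁻¹.
ΔS = 3.96 × 20.79 × ln(1840/576) = 95.6 J/K.

ΔS = 95.6 J/K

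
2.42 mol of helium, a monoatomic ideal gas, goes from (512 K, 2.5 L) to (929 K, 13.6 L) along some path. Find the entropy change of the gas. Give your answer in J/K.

ΔS = 52.1 J/K

Entropy is a state function: ΔS = nC_V ln(T₂/T₁) + nR ln(V₂/V₁), with C_V = 3R/2 = 12.47 J mol⁻¹ K⁻¹ for a monoatomic ideal gas.
ΔS = 2.42 × [12.47 × ln(929/512) + 8.314 × ln(13.6/2.5)] = 52.1 J/K.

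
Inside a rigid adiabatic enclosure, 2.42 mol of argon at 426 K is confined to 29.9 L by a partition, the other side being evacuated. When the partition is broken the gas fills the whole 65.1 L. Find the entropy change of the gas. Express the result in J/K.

For an ideal gas in free expansion Q = 0 and W = 0, so T is unchanged.
Entropy is a state function; using a reversible isothermal path, ΔS_gas = nR ln(V₂/V₁) = 2.42 × 8.314 × ln(65.1/29.9) = 15.7 J/K.

ΔS_gas = 15.7 J/K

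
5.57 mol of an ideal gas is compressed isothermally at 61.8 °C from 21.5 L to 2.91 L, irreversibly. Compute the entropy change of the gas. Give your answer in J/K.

ΔS_gas = -92.6 J/K

Entropy is a state function, so ΔS_gas depends only on the end states.
For an isothermal ideal gas ΔS_gas = nR ln(V₂/V₁) = 5.57 × 8.314 × ln(2.91/21.5) = -92.6 J/K.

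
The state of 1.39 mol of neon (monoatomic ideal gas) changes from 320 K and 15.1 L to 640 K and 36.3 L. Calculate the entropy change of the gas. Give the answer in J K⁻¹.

ΔS = 22.2 J/K

Entropy is a state function: ΔS = nC_V ln(T₂/T₁) + nR ln(V₂/V₁), with C_V = 3R/2 = 12.47 J mol⁻¹ K⁻¹ for a monoatomic ideal gas.
ΔS = 1.39 × [12.47 × ln(640/320) + 8.314 × ln(36.3/15.1)] = 22.2 J/K.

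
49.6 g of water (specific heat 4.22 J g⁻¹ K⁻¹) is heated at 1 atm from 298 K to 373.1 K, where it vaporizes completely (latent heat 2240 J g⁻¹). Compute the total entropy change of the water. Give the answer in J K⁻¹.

ΔS = 345 J/K

Warming step: ΔS₁ = m c ln(T_tr/T_i) = 49.6 × 4.22 × ln(373.1/298) = 47.04 J/K.
Phase change: ΔS₂ = +mL/T_tr = 49.6 × 2240 / 373.1 = 297.8 J/K.
ΔS_total = (47.04) + (297.8) = 345 J/K.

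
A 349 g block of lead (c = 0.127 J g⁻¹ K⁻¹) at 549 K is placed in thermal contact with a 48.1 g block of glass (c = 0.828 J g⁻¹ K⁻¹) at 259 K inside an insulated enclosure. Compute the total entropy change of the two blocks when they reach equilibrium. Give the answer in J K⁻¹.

ΔS_total = 5.71 J/K

Energy balance: T_f = (m₁c₁T₁ + m₂c₂T₂)/(m₁c₁ + m₂c₂) = 411.75 K.
ΔS₁ = m₁c₁ ln(T_f/T₁) = 44.323 × ln(411.75/549) = -12.75 J/K.
ΔS₂ = m₂c₂ ln(T_f/T₂) = 39.8268 × ln(411.75/259) = 18.46 J/K.
ΔS_total = -12.75 + 18.46 = 5.71 J/K.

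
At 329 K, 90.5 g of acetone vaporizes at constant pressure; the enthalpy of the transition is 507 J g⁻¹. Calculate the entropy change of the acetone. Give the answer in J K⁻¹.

ΔS = 139 J/K

Heat absorbed by the substance: Q = mL = 90.5 × 507 = 45883.5 J.
At constant T, ΔS = Q_rev/T = 45883.5 / 329 = 139 J/K.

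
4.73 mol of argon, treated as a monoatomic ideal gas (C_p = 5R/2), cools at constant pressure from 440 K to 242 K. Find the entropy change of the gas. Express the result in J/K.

ΔS = -58.8 J/K

At constant pressure, ΔS = nC_p ln(T₂/T₁) with C_p = 5R/2 = 20.79 J mol⁻¹ K⁻¹.
ΔS = 4.73 × 20.79 × ln(242/440) = -58.8 J/K.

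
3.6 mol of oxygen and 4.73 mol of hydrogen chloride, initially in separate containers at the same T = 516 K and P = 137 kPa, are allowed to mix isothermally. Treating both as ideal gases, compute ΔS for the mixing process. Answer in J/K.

ΔS_mix = 47.4 J/K

Mole fractions: x_A = 3.6/8.33 = 0.432, x_B = 0.568.
ΔS_mix = −R(n_A ln x_A + n_B ln x_B) = −8.314 × (3.6 ln 0.432 + 4.73 ln 0.568) = 47.4 J/K.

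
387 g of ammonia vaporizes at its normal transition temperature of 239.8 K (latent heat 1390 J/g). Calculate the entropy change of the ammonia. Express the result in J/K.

Heat absorbed by the substance: Q = mL = 387 × 1390 = 537930 J.
At constant T, ΔS = Q_rev/T = 537930 / 239.8 = 2240 J/K.

ΔS = 2240 J/K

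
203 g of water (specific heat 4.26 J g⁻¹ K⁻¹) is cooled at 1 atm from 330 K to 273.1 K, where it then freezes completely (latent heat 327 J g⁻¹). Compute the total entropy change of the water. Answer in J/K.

Cooling step: ΔS₁ = m c ln(T_tr/T_i) = 203 × 4.26 × ln(273.1/330) = -163.7 J/K.
Phase change: ΔS₂ = −mL/T_tr = −203 × 327 / 273.1 = -243.1 J/K.
ΔS_total = (-163.7) + (-243.1) = -407 J/K.

ΔS = -407 J/K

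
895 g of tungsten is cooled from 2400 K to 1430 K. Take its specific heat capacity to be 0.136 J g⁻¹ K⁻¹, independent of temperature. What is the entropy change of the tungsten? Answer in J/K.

ΔS = ∫dQ_rev/T = m c ln(T₂/T₁) = 895 × 0.136 × ln(1430/2400) = -63 J/K.

ΔS = -63 J/K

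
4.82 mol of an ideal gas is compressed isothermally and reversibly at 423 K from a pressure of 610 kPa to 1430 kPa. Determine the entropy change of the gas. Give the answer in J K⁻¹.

For an isothermal ideal gas ΔS_gas = nR ln(P₁/P₂) = 4.82 × 8.314 × ln(610/1430) = -34.1 J/K.

ΔS_gas = -34.1 J/K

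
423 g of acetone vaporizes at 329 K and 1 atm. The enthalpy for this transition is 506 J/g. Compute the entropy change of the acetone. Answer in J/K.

ΔS = 651 J/K

Heat absorbed by the substance: Q = mL = 423 × 506 = 214038 J.
At constant T, ΔS = Q_rev/T = 214038 / 329 = 651 J/K.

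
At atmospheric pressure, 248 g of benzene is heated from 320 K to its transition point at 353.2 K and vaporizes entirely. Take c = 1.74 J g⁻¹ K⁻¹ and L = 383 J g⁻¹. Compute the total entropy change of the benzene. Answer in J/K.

Warming step: ΔS₁ = m c ln(T_tr/T_i) = 248 × 1.74 × ln(353.2/320) = 42.6 J/K.
Phase change: ΔS₂ = +mL/T_tr = 248 × 383 / 353.2 = 268.9 J/K.
ΔS_total = (42.6) + (268.9) = 312 J/K.

ΔS = 312 J/K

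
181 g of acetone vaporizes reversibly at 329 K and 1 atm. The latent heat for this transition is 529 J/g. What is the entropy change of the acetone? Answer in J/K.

Heat absorbed by the substance: Q = mL = 181 × 529 = 95749 J.
At constant T, ΔS = Q_rev/T = 95749 / 329 = 291 J/K.

ΔS = 291 J/K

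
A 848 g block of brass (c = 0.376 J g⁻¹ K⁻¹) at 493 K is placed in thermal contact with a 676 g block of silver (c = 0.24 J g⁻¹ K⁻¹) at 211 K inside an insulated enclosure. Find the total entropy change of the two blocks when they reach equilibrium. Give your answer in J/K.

Energy balance: T_f = (m₁c₁T₁ + m₂c₂T₂)/(m₁c₁ + m₂c₂) = 397.9 K.
ΔS₁ = m₁c₁ ln(T_f/T₁) = 318.848 × ln(397.9/493) = -68.33 J/K.
ΔS₂ = m₂c₂ ln(T_f/T₂) = 162.24 × ln(397.9/211) = 102.9 J/K.
ΔS_total = -68.33 + 102.9 = 34.6 J/K.

ΔS_total = 34.6 J/K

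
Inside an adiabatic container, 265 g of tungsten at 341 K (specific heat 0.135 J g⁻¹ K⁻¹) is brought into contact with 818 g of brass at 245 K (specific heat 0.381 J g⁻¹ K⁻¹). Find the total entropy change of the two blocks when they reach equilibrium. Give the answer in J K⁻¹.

ΔS_total = 1.91 J/K

Energy balance: T_f = (m₁c₁T₁ + m₂c₂T₂)/(m₁c₁ + m₂c₂) = 254.89 K.
ΔS₁ = m₁c₁ ln(T_f/T₁) = 35.775 × ln(254.89/341) = -10.413 J/K.
ΔS₂ = m₂c₂ ln(T_f/T₂) = 311.658 × ln(254.89/245) = 12.327 J/K.
ΔS_total = -10.413 + 12.327 = 1.91 J/K.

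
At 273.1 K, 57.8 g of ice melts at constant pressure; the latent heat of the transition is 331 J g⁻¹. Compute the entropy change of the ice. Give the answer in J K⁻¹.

ΔS = 70.1 J/K

Heat absorbed by the substance: Q = mL = 57.8 × 331 = 19131.8 J.
At constant T, ΔS = Q_rev/T = 19131.8 / 273.1 = 70.1 J/K.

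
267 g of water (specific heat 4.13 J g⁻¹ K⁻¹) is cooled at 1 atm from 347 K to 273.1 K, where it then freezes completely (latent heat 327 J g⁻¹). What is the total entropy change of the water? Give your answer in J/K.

Cooling step: ΔS₁ = m c ln(T_tr/T_i) = 267 × 4.13 × ln(273.1/347) = -264.1 J/K.
Phase change: ΔS₂ = −mL/T_tr = −267 × 327 / 273.1 = -319.7 J/K.
ΔS_total = (-264.1) + (-319.7) = -584 J/K.

ΔS = -584 J/K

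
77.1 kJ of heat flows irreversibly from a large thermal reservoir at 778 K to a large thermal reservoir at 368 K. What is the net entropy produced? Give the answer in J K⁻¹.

ΔS_total = 110 J/K

ΔS_hot = −Q/T_H = −77100/778 = -99.1 J/K and ΔS_cold = +Q/T_C = 77100/368 = 209.5 J/K.
ΔS_total = -99.1 + 209.5 = 110 J/K, positive as the second law requires.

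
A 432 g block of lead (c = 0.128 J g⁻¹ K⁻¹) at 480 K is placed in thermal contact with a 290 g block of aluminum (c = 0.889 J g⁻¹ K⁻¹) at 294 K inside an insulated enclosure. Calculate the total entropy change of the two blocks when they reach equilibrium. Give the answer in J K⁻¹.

ΔS_total = 6.06 J/K

Energy balance: T_f = (m₁c₁T₁ + m₂c₂T₂)/(m₁c₁ + m₂c₂) = 326.85 K.
ΔS₁ = m₁c₁ ln(T_f/T₁) = 55.296 × ln(326.85/480) = -21.25 J/K.
ΔS₂ = m₂c₂ ln(T_f/T₂) = 257.81 × ln(326.85/294) = 27.31 J/K.
ΔS_total = -21.25 + 27.31 = 6.06 J/K.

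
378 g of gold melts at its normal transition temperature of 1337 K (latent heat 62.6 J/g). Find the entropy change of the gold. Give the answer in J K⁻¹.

ΔS = 17.7 J/K

Heat absorbed by the substance: Q = mL = 378 × 62.6 = 23662.8 J.
At constant T, ΔS = Q_rev/T = 23662.8 / 1337 = 17.7 J/K.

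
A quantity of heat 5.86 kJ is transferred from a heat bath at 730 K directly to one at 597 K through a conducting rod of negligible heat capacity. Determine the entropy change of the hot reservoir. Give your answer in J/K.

The hot reservoir loses heat Q, so ΔS_hot = −Q/T_H = −5860/730 = -8.03 J/K.

ΔS_hot = -8.03 J/K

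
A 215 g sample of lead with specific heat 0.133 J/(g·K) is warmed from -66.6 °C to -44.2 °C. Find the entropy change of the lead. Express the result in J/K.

ΔS = 2.94 J/K

In kelvin: T₁ = 206.55 K, T₂ = 228.95 K. ΔS = ∫dQ_rev/T = m c ln(T₂/T₁) = 215 × 0.133 × ln(228.95/206.55) = 2.94 J/K.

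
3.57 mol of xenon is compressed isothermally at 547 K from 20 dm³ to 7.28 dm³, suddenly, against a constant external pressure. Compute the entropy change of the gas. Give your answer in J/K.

Entropy is a state function, so ΔS_gas depends only on the end states.
For an isothermal ideal gas ΔS_gas = nR ln(V₂/V₁) = 3.57 × 8.314 × ln(7.28/20) = -30 J/K.

ΔS_gas = -30 J/K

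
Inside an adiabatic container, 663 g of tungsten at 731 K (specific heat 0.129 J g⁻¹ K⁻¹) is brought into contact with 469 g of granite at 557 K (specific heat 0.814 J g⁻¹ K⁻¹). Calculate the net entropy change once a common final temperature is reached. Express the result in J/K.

Energy balance: T_f = (m₁c₁T₁ + m₂c₂T₂)/(m₁c₁ + m₂c₂) = 588.85 K.
ΔS₁ = m₁c₁ ln(T_f/T₁) = 85.527 × ln(588.85/731) = -18.5 J/K.
ΔS₂ = m₂c₂ ln(T_f/T₂) = 381.766 × ln(588.85/557) = 21.23 J/K.
ΔS_total = -18.5 + 21.23 = 2.73 J/K.

ΔS_total = 2.73 J/K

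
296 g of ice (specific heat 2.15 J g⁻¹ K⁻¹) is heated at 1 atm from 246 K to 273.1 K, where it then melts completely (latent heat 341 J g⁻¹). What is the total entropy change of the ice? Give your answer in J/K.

Warming step: ΔS₁ = m c ln(T_tr/T_i) = 296 × 2.15 × ln(273.1/246) = 66.51 J/K.
Phase change: ΔS₂ = +mL/T_tr = 296 × 341 / 273.1 = 369.6 J/K.
ΔS_total = (66.51) + (369.6) = 436 J/K.

ΔS = 436 J/K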